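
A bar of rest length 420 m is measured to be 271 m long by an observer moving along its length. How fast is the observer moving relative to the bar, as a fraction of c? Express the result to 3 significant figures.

Length contraction gives γ = L₀/L = 420/271 = 1.5498.
β = √(1 − 1/γ²) = √0.583659 = 0.764.

0.764c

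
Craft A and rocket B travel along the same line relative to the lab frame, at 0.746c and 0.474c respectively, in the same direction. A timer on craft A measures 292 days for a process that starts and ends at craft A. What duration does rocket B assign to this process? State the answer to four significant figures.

The velocity of craft A relative to rocket B is (0.746 − 0.474)c / (1 − 0.746×0.474) = 0.42079c; relative speed 0.42079c.
γ for this relative speed: γ = 1/√(1 − 0.177064) = 1.1023.
Craft A's interval is proper; time dilation gives Δt_B = γΔτ = 1.1023 × 292 days = 321.9 days.

321.9 days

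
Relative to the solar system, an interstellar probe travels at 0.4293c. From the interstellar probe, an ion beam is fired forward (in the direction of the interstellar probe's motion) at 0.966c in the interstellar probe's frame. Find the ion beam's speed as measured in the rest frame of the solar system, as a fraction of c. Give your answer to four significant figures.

Relativistic velocity addition: u = (u' + v)/(1 + u'v/c²), with u' = 0.966c and v = 0.4293c.
Numerator: 0.966 + 0.4293 = 1.3953. Denominator: 1 + (0.966)(0.4293) = 1.4147038.
u = 1.3953/1.4147038 = 0.98628, so the speed is 0.9863c.

0.9863c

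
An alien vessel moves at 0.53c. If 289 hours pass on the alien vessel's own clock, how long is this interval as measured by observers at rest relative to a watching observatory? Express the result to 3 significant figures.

With β = 0.53, γ = 1/√(1 − 0.53²) = 1/√0.7191 = 1.1792.
Time dilation: Δt = γ·Δτ = 1.1792 × 289 = 341 hours.

341 hours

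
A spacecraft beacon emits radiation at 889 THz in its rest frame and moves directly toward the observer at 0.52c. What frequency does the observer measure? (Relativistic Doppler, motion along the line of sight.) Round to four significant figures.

Relativistic Doppler (source moving toward): f_obs = f_src · √((1+β)/(1−β)).
With β = 0.52: factor = √(1.52/0.48) = 1.7795.
f_obs = 889 × 1.7795 = 1582 THz.

1582 THz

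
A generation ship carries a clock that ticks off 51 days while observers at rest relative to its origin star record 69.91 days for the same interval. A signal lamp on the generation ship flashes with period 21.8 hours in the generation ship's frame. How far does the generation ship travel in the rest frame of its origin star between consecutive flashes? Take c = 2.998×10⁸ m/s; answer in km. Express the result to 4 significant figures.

2.206×10^10 km

The time-dilation ratio gives γ = 69.91/51 = 1.37078.
β = √(1 − 1/γ²) = 0.68397. Lab-frame period = γτ = 1.37078×21.8 hours = 29.883 hours. Distance = βc × γτ = 0.68397 × 2.998×10⁸ m/s × 107578.8 s = 2.2059×10^13 m = 2.206×10^10 km.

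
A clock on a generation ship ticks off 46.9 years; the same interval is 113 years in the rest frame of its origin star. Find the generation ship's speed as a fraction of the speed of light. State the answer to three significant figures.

0.910c

γ = Δt/Δτ = 113/46.9 = 2.4094.
β = √(1 − 1/γ²) = √(1 − 0.172259) = √0.827741 = 0.910.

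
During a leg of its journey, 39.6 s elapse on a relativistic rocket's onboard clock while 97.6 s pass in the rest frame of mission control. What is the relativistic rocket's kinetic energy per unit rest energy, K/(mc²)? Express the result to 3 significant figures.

1.46

From Δt = γΔτ: γ = 97.6/39.6 = 2.46465.
K/(mc²) = γ − 1 = 2.46465 − 1 = 1.46.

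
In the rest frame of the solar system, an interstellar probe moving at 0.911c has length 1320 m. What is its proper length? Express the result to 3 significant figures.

Lorentz factor: γ = (1 − 0.829921)^(−1/2) = 2.4248.
Proper length: L₀ = γ·L = 2.4248 × 1320 = 3200 m.

3200 m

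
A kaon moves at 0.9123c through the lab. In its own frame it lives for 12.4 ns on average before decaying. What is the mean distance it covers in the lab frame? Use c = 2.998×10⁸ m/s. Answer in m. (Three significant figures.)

γ = 1/√(1 − β²) = 1/√(1 − 0.83229129) = 1/√0.16770871 = 1/0.409523 = 2.4419.
Lab-frame lifetime: Δt = γτ = 2.4419 × 12.4 ns = 30.28 ns.
Distance: d = vΔt = 0.9123 × 2.998×10⁸ m/s × 3.0280×10^-8 s = 8.28 m.

8.28 m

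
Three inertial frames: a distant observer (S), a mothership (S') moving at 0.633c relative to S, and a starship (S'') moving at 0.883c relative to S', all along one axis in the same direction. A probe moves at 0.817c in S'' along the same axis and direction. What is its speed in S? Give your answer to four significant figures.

0.9972c

First combine the probe and starship (S''→S'): u₁ = (0.817 + 0.883)/(1 + 0.817×0.883) = 1.7/1.721411 = 0.98756.
Then combine with the mothership (S'→S): u = (0.98756 + 0.633)/(1 + 0.98756×0.633) = 1.62056/1.62512548 = 0.99719.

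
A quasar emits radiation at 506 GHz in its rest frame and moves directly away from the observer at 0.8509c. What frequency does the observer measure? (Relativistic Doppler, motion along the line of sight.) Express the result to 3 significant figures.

Relativistic Doppler (source moving away): f_obs = f_src · √((1−β)/(1+β)).
With β = 0.8509: factor = √(0.1491/1.8509) = 0.28382.
f_obs = 506 × 0.28382 = 144 GHz.

144 GHz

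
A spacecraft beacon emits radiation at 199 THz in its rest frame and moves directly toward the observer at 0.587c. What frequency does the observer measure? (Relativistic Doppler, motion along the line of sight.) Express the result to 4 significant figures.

390.1 THz

Relativistic Doppler (source moving toward): f_obs = f_src · √((1+β)/(1−β)).
With β = 0.587: factor = √(1.587/0.413) = 1.9603.
f_obs = 199 × 1.9603 = 390.1 THz.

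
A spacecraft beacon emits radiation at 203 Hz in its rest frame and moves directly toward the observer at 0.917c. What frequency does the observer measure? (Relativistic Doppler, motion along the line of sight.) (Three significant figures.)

976 Hz

Relativistic Doppler (source moving toward): f_obs = f_src · √((1+β)/(1−β)).
With β = 0.917: factor = √(1.917/0.083) = 4.8059.
f_obs = 203 × 4.8059 = 976 Hz.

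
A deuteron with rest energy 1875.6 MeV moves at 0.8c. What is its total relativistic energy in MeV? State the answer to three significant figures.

γ = 1/√(1 − β²) = 1/√(1 − 0.64) = 1/√0.36 = 1/0.6 = 1.6667.
Total energy: E = γmc² = 1.6667 × 1875.6 MeV = 3130 MeV.

3130 MeV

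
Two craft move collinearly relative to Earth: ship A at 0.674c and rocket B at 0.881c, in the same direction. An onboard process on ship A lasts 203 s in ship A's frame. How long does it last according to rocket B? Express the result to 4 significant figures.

235.9 s

Speed of ship A in rocket B's frame: u = (v_A − v_B)/(1 − v_A v_B/c²) = (0.674 − 0.881)/(1 − 0.674×0.881) = −0.207/0.406206 = −0.50959; |u| = 0.50959c.
γ for this relative speed: γ = 1/√(1 − 0.259682) = 1.1622.
The clock on ship A records proper time, so rocket B measures Δt = γΔτ = 1.1622 × 203 = 235.9 s.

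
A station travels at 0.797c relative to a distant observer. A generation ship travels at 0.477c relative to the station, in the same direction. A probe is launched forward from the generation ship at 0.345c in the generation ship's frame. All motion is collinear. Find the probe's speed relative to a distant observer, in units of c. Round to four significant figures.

Apply u = (u'+v)/(1+u'v) twice. Probe in the station frame: (0.345+0.477)/(1+0.345·0.477) = 0.822/1.164565 = 0.70584c.
That velocity, transformed to the rest frame of a distant observer: (0.70584+0.797)/(1+0.70584·0.797) = 1.50284/1.56255448 = 0.96178c.

0.9618c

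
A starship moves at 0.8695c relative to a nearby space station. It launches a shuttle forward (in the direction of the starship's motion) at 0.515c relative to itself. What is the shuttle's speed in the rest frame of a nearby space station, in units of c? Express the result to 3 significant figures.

Relativistic velocity addition: u = (u' + v)/(1 + u'v/c²), with u' = 0.515c and v = 0.8695c.
Numerator: 0.515 + 0.8695 = 1.3845. Denominator: 1 + (0.515)(0.8695) = 1.4477925.
u = 1.3845/1.4477925 = 0.95628, so the speed is 0.956c.

0.956c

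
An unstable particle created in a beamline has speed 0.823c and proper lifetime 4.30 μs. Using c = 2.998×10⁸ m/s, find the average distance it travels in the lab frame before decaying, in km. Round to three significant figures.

With β = 0.823, γ = 1/√(1 − 0.823²) = 1/√0.322671 = 1.7604.
Lab-frame lifetime: Δt = γτ = 1.7604 × 4.30 μs = 7.5697 μs.
Distance: d = vΔt = 0.823 × 2.998×10⁸ m/s × 7.5697×10^-6 s = 1870 m = 1.87 km.

1.87 km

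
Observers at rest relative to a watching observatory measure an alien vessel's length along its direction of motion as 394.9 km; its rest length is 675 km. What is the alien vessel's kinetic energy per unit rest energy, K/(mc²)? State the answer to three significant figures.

γ = L₀/L = 675/394.9 = 1.70929.
K/(mc²) = γ − 1 = 1.70929 − 1 = 0.709.

0.709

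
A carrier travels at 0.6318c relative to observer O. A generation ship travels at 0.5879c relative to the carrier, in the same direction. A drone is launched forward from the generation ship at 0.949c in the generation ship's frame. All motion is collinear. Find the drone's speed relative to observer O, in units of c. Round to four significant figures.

0.9969c

First combine the drone and generation ship (S''→S'): u₁ = (0.949 + 0.5879)/(1 + 0.949×0.5879) = 1.5369/1.5579171 = 0.98651.
Then combine with the carrier (S'→S): u = (0.98651 + 0.6318)/(1 + 0.98651×0.6318) = 1.61831/1.623277018 = 0.99694.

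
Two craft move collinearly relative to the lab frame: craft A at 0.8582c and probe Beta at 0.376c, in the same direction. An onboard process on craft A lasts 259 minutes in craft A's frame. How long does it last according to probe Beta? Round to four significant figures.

Speed of craft A in probe Beta's frame: u = (v_A − v_B)/(1 − v_A v_B/c²) = (0.8582 − 0.376)/(1 − 0.8582×0.376) = 0.4822/0.6773168 = 0.71193; |u| = 0.71193c.
γ for this relative speed: γ = 1/√(1 − 0.506844) = 1.424.
The clock on craft A records proper time, so probe Beta measures Δt = γΔτ = 1.424 × 259 = 368.8 minutes.

368.8 minutes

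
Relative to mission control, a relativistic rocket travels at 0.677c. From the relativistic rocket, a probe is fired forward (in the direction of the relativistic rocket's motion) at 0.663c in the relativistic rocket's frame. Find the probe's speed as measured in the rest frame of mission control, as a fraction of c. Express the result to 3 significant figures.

0.925c

In units of c, u = (u' + v)/(1 + u'v) with u' = 0.663 and v = 0.677.
Numerator: 0.663 + 0.677 = 1.34. Denominator: 1 + (0.663)(0.677) = 1.448851.
u = 1.34/1.448851 = 0.92487, so the speed is 0.925c.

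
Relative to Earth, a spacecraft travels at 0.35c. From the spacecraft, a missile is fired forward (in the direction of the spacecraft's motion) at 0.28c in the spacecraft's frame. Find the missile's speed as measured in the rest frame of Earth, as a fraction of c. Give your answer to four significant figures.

0.5738c

Relativistic velocity addition: u = (u' + v)/(1 + u'v/c²), with u' = 0.28c and v = 0.35c.
Numerator: 0.28 + 0.35 = 0.63. Denominator: 1 + (0.28)(0.35) = 1.098.
u = 0.63/1.098 = 0.57377, so the speed is 0.5738c.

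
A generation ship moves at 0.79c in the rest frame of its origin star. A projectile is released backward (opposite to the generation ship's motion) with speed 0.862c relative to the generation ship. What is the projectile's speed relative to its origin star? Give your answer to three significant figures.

0.226c

In units of c, u = (u' + v)/(1 + u'v) with u' = −0.862 and v = 0.79.
Numerator: −0.862 + 0.79 = −0.072. Denominator: 1 + (−0.862)(0.79) = 0.31902.
u = −0.072/0.31902 = −0.22569, so the speed is 0.226c.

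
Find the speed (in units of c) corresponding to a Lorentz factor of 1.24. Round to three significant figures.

β = √(1 − 1/γ²) = √(1 − 1/1.5376) = √0.349636 = 0.591.

0.591c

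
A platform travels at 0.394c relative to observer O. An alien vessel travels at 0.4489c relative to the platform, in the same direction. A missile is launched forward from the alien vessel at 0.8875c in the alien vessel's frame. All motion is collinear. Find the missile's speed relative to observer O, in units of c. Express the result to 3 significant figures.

0.980c

Apply u = (u'+v)/(1+u'v) twice. Missile in the platform frame: (0.8875+0.4489)/(1+0.8875·0.4489) = 1.3364/1.39839875 = 0.95566c.
That velocity, transformed to the rest frame of observer O: (0.95566+0.394)/(1+0.95566·0.394) = 1.34966/1.37653004 = 0.98048c.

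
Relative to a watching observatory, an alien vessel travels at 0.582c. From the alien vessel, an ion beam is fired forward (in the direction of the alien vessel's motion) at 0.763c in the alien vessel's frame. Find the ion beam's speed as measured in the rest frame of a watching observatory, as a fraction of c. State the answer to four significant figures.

0.9314c

In units of c, u = (u' + v)/(1 + u'v) with u' = 0.763 and v = 0.582.
Numerator: 0.763 + 0.582 = 1.345. Denominator: 1 + (0.763)(0.582) = 1.444066.
u = 1.345/1.444066 = 0.9314, so the speed is 0.9314c.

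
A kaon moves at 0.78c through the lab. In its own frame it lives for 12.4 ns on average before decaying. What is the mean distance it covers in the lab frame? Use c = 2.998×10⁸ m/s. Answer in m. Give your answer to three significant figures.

Lorentz factor: γ = (1 − 0.6084)^(−1/2) = 1.598.
Lab-frame lifetime: Δt = γτ = 1.598 × 12.4 ns = 19.815 ns.
Distance: d = vΔt = 0.78 × 2.998×10⁸ m/s × 1.9815×10^-8 s = 4.63 m.

4.63 m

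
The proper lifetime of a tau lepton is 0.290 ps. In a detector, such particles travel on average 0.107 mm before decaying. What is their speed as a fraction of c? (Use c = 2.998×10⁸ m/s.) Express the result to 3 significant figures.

Lab distance = (lab lifetime)·v = γτ·βc, so βγ = d/(cτ) = 1.070×10^-4/(2.998×10⁸ × 2.900×10^-13) = 1.2307.
With βγ = 1.2307: γ² = 1 + (βγ)² = 2.51462, and β = (βγ)/γ = 1.2307/1.58576 = 0.776.

0.776c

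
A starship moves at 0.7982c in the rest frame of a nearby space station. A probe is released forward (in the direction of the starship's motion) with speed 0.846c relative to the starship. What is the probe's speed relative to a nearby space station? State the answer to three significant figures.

0.981c

In units of c, u = (u' + v)/(1 + u'v) with u' = 0.846 and v = 0.7982.
Numerator: 0.846 + 0.7982 = 1.6442. Denominator: 1 + (0.846)(0.7982) = 1.6752772.
u = 1.6442/1.6752772 = 0.98145, so the speed is 0.981c.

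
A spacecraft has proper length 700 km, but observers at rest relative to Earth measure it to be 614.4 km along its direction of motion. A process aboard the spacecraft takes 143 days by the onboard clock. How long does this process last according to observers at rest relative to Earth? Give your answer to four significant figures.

162.9 days

Length contraction gives γ = L₀/L = 700/614.4 = 1.13932.
The same γ dilates the second interval: 1.13932 × 143 days = 162.9 days.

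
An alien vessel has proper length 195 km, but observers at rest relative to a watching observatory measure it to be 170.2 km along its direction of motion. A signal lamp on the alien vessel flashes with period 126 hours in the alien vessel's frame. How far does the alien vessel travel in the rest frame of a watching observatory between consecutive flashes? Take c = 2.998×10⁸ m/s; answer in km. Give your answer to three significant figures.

7.60×10^10 km

γ = L₀/L = 195/170.2 = 1.14571.
β = √(1 − 1/γ²) = 0.48804. Lab-frame period = γτ = 1.14571×126 hours = 144.36 hours. Distance = βc × γτ = 0.48804 × 2.998×10⁸ m/s × 519696 s = 7.6039×10^13 m = 7.60×10^10 km.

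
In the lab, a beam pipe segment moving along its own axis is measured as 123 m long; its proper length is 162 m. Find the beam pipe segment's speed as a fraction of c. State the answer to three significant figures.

Length contraction gives γ = L₀/L = 162/123 = 1.3171.
β = √(1 − 1/γ²) = √0.423549 = 0.651.

0.651c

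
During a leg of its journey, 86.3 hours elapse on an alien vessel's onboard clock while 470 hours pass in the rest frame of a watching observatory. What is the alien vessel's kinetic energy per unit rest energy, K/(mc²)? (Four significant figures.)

4.446

γ = Δt/Δτ = 470/86.3 = 5.44612.
Since K = (γ−1)mc², K/(mc²) = 5.44612 − 1 = 4.446.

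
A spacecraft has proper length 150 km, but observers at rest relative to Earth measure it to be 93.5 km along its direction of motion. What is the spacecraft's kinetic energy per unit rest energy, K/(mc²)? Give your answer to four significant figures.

0.6043

From L = L₀/γ: γ = 150/93.5 = 1.60428.
Since K = (γ−1)mc², K/(mc²) = 1.60428 − 1 = 0.6043.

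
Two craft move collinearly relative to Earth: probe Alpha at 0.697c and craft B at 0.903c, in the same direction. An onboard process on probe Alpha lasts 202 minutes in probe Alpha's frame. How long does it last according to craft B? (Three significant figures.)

Speed of probe Alpha in craft B's frame: u = (v_A − v_B)/(1 − v_A v_B/c²) = (0.697 − 0.903)/(1 − 0.697×0.903) = −0.206/0.370609 = −0.55584; |u| = 0.55584c.
At |u| = 0.55584c, γ = (1 − 0.308958)^(−1/2) = 1.203.
Probe Alpha's interval is proper; time dilation gives Δt_B = γΔτ = 1.203 × 202 minutes = 243 minutes.

243 minutes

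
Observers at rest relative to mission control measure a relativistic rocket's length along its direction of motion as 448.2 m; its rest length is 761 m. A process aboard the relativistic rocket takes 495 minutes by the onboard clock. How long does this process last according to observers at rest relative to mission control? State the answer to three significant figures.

840 minutes

From L = L₀/γ: γ = 761/448.2 = 1.6979.
The same γ dilates the second interval: 1.6979 × 495 minutes = 840 minutes.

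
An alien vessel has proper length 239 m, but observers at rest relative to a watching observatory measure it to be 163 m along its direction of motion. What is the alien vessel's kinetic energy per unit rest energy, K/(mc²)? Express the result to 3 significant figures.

0.466

γ = L₀/L = 239/163 = 1.46626.
Since K = (γ−1)mc², K/(mc²) = 1.46626 − 1 = 0.466.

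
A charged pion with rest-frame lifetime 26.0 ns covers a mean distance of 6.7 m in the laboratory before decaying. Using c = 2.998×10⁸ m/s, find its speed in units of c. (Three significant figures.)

Let x = d/(cτ) = 6.700 m / (2.998×10⁸ m/s × 2.600×10^-8 s) = 0.85955. Since d = βγcτ, x = βγ = β/√(1−β²).
Solving: β² = x²/(1+x²) = 0.738826/1.738826 = 0.424899, so β = 0.652.

0.652c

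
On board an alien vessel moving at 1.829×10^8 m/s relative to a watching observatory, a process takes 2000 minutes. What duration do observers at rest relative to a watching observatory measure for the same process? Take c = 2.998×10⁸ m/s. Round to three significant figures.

β = v/c = (1.829×10^8 m/s)/(2.998×10⁸ m/s) = 0.610073.
Lorentz factor: γ = (1 − 0.3721891)^(−1/2) = 1.2621.
Time dilation: Δt = γ·Δτ = 1.2621 × 2000 = 2520 minutes.

2520 minutes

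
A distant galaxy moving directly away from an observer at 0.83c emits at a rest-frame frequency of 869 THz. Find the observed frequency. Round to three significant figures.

265 THz

Relativistic Doppler (source moving away): f_obs = f_src · √((1−β)/(1+β)).
With β = 0.83: factor = √(0.17/1.83) = 0.30479.
f_obs = 869 × 0.30479 = 265 THz.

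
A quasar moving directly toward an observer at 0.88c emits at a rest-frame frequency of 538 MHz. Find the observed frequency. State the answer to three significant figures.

2130 MHz

Relativistic Doppler (source moving toward): f_obs = f_src · √((1+β)/(1−β)).
With β = 0.88: factor = √(1.88/0.12) = 3.9581.
f_obs = 538 × 3.9581 = 2130 MHz.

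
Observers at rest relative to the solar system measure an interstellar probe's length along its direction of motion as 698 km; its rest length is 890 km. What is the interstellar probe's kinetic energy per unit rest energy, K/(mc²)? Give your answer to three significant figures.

0.275

Length contraction gives γ = L₀/L = 890/698 = 1.27507.
Since K = (γ−1)mc², K/(mc²) = 1.27507 − 1 = 0.275.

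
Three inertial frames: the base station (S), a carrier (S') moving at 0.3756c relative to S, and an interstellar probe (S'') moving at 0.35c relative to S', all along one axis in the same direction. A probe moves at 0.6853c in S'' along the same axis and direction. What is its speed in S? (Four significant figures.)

Apply u = (u'+v)/(1+u'v) twice. Probe in the carrier frame: (0.6853+0.35)/(1+0.6853·0.35) = 1.0353/1.239855 = 0.83502c.
That velocity, transformed to the rest frame of the base station: (0.83502+0.3756)/(1+0.83502·0.3756) = 1.21062/1.313633512 = 0.92158c.

0.9216c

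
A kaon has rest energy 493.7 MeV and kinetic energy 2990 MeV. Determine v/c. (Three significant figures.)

0.990

γ = 1 + K/(mc²) = 1 + 2990/493.7 = 7.0563.
β = √(1 − 1/γ²) = √(1 − 0.0200838) = √0.9799162 = 0.990.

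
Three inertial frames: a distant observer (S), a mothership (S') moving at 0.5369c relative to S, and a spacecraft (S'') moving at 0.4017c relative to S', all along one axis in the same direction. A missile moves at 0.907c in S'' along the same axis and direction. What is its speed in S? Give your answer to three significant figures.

First combine the missile and spacecraft (S''→S'): u₁ = (0.907 + 0.4017)/(1 + 0.907×0.4017) = 1.3087/1.3643419 = 0.95922.
Then combine with the mothership (S'→S): u = (0.95922 + 0.5369)/(1 + 0.95922×0.5369) = 1.49612/1.515005218 = 0.98753.

0.988c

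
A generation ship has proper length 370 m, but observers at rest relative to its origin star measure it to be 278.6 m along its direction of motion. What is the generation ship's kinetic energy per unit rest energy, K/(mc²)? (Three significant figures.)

γ = L₀/L = 370/278.6 = 1.32807.
Since K = (γ−1)mc², K/(mc²) = 1.32807 − 1 = 0.328.

0.328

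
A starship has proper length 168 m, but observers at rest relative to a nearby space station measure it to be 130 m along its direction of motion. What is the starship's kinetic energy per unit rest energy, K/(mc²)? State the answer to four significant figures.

Length contraction gives γ = L₀/L = 168/130 = 1.29231.
K/(mc²) = γ − 1 = 1.29231 − 1 = 0.2923.

0.2923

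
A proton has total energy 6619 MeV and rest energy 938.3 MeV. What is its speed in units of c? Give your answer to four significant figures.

Total energy E = γmc² gives γ = 6619/938.3 = 7.0542.
Hence β = √(1 − 1/γ²) = √(1 − 0.0200958) = √0.9799042 = 0.9899.

0.9899c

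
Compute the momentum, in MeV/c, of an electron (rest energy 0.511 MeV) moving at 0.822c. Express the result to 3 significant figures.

Lorentz factor: γ = (1 − 0.675684)^(−1/2) = 1.756.
Momentum: p = γβ·mc = 1.756 × 0.822 × 0.511 MeV/c = 0.738 MeV/c.

0.738 MeV/c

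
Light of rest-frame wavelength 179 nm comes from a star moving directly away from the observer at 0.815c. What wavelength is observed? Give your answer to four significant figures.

560.7 nm

Relativistic Doppler for wavelength: λ_obs = λ_src · √((1+β)/(1−β)).
With β = 0.815: factor = √(1.815/0.185) = 3.1322.
λ_obs = 179 × 3.1322 = 560.7 nm.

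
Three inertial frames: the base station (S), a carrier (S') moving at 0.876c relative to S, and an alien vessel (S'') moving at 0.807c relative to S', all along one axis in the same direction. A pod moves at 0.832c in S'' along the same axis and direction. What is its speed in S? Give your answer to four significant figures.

First combine the pod and alien vessel (S''→S'): u₁ = (0.832 + 0.807)/(1 + 0.832×0.807) = 1.639/1.671424 = 0.9806.
Then combine with the carrier (S'→S): u = (0.9806 + 0.876)/(1 + 0.9806×0.876) = 1.8566/1.8590056 = 0.99871.

0.9987c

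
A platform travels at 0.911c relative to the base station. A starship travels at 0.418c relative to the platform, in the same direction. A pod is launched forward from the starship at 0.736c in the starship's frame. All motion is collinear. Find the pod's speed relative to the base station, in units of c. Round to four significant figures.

0.9942c

Compose velocities in two stages. Stage 1 (into S'): u₁ = (0.736+0.418)/(1+0.736×0.418) = 0.8825.
Stage 2 (into S): u = (0.8825+0.911)/(1+0.8825×0.911) = 0.9942, so the speed is 0.9942c.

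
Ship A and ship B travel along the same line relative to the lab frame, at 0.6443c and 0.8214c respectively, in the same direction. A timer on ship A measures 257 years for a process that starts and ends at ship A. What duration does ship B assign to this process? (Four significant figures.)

The velocity of ship A relative to ship B is (0.6443 − 0.8214)c / (1 − 0.6443×0.8214) = −0.37619c; relative speed 0.37619c.
At |u| = 0.37619c, γ = (1 − 0.141519)^(−1/2) = 1.0793.
The clock on ship A records proper time, so ship B measures Δt = γΔτ = 1.0793 × 257 = 277.4 years.

277.4 years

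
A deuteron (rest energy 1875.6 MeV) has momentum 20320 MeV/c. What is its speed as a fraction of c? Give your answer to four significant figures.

0.9958c

pc/(mc²) = 20320/1875.6 = 10.834 = βγ = β/√(1−β²).
So β² = x²/(1 + x²) with x = 10.834: x² = 117.376, β² = 117.376/118.376 = 0.991552, β = 0.9958.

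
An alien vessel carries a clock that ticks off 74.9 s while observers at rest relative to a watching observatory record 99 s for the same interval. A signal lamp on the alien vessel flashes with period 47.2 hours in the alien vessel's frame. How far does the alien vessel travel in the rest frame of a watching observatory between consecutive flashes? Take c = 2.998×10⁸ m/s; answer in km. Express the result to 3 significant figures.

4.40×10^10 km

The time-dilation ratio gives γ = 99/74.9 = 1.32176.
β = √(1 − 1/γ²) = 0.65392. Lab-frame period = γτ = 1.32176×47.2 hours = 62.387 hours. Distance = βc × γτ = 0.65392 × 2.998×10⁸ m/s × 224593.2 s = 4.4030×10^13 m = 4.40×10^10 km.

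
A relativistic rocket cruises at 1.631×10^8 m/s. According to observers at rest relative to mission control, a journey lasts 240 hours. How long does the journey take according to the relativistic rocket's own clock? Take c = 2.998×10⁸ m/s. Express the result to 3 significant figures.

201 hours

β = v/c = (1.631×10^8 m/s)/(2.998×10⁸ m/s) = 0.544029.
γ = 1/√(1 − β²) = 1/√(1 − 0.2959676) = 1/√0.7040324 = 1/0.839066 = 1.1918.
The relativistic rocket's clock runs slow as seen from mission control, so Δτ = Δt/γ = 240/1.1918 = 201 hours.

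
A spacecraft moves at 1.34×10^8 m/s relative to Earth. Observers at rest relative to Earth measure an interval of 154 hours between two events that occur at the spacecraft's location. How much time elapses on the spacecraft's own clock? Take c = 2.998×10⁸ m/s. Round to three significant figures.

β = v/c = (1.34×10^8 m/s)/(2.998×10⁸ m/s) = 0.446965.
With β = 0.446965, γ = 1/√(1 − 0.446965²) = 1/√0.8002223 = 1.1179.
The spacecraft's clock runs slow as seen from Earth, so Δτ = Δt/γ = 154/1.1179 = 138 hours.

138 hours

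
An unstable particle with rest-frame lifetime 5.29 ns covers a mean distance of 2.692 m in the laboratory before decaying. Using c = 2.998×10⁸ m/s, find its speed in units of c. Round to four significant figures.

Lab distance = (lab lifetime)·v = γτ·βc, so βγ = d/(cτ) = 2.692/(2.998×10⁸ × 5.290×10^-9) = 1.6974.
With βγ = 1.6974: γ² = 1 + (βγ)² = 3.88117, and β = (βγ)/γ = 1.6974/1.97007 = 0.8616.

0.8616c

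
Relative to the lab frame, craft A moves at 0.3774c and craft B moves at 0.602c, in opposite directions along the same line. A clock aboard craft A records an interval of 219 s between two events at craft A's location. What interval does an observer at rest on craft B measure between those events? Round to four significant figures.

Speed of craft A in craft B's frame: u = (v_A + v_B)/(1 + v_A v_B/c²) = (0.3774 + 0.602)/(1 + 0.3774×0.602) = 0.9794/1.2271948 = 0.79808; |u| = 0.79808c.
At |u| = 0.79808c, γ = (1 − 0.636932)^(−1/2) = 1.6596.
Craft A's interval is proper; time dilation gives Δt_B = γΔτ = 1.6596 × 219 s = 363.5 s.

363.5 s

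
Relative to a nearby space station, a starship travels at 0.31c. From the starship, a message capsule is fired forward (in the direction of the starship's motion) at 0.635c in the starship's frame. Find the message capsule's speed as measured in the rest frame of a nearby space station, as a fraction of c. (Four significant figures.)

0.7896c

Relativistic velocity addition: u = (u' + v)/(1 + u'v/c²), with u' = 0.635c and v = 0.31c.
Numerator: 0.635 + 0.31 = 0.945. Denominator: 1 + (0.635)(0.31) = 1.19685.
u = 0.945/1.19685 = 0.78957, so the speed is 0.7896c.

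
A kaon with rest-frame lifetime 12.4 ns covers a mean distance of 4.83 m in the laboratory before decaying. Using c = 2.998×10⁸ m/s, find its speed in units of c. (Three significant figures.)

d = βγcτ ⇒ βγ = d/(cτ) = 4.830 m / (3.71752 m) = 1.2993.
β = (βγ)/√(1+(βγ)²) = 1.2993/√2.68818 = 0.792.

0.792c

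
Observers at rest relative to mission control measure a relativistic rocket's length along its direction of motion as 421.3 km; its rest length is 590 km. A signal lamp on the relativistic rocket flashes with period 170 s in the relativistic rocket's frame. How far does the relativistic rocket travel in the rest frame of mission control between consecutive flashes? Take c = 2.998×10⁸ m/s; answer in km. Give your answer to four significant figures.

γ = L₀/L = 590/421.3 = 1.40043.
β = √(1 − 1/γ²) = 0.70008. Lab-frame period = γτ = 1.40043×170 s = 238.07 s. Distance = βc × γτ = 0.70008 × 2.998×10⁸ m/s × 238.07 s = 4.9967×10^10 m = 4.997×10^7 km.

4.997×10^7 km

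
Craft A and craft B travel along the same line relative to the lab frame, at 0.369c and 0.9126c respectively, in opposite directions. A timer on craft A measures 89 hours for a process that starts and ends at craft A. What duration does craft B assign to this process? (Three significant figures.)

313 hours

The velocity of craft A relative to craft B is (0.369 + 0.9126)c / (1 + 0.369×0.9126) = 0.95874c; relative speed 0.95874c.
At |u| = 0.95874c, γ = (1 − 0.919182)^(−1/2) = 3.5176.
The clock on craft A records proper time, so craft B measures Δt = γΔτ = 3.5176 × 89 = 313 hours.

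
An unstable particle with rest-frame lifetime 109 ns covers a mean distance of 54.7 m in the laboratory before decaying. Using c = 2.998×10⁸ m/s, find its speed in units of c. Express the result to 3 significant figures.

0.858c

d = βγcτ ⇒ βγ = d/(cτ) = 54.70 m / (32.6782 m) = 1.6739.
β = (βγ)/√(1+(βγ)²) = 1.6739/√3.80194 = 0.858.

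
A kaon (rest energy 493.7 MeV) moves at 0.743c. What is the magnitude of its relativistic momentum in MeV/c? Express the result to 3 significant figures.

γ = 1/√(1 − β²) = 1/√(1 − 0.552049) = 1/√0.447951 = 1/0.669291 = 1.4941.
Momentum: p = γβ·mc = 1.4941 × 0.743 × 493.7 MeV/c = 548 MeV/c.

548 MeV/c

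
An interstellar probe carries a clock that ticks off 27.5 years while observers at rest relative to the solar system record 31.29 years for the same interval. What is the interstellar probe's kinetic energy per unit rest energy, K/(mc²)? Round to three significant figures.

0.138

γ = Δt/Δτ = 31.29/27.5 = 1.13782.
Since K = (γ−1)mc², K/(mc²) = 1.13782 − 1 = 0.138.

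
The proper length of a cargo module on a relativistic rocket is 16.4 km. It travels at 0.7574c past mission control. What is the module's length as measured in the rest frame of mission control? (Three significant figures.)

10.7 km

With β = 0.7574, γ = 1/√(1 − 0.7574²) = 1/√0.42634524 = 1.5315.
Length contraction: L = L₀/γ = 16.4/1.5315 = 10.7 km.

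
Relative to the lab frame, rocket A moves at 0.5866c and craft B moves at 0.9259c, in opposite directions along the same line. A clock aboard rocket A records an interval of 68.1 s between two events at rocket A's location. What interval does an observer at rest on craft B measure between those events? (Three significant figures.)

343 s

Transform rocket A's velocity into craft B's frame: (0.5866 + 0.9259)/(1 + 0.5866·0.9259) = 1.5125/1.54313294, so the relative speed is 0.98015c.
γ for this relative speed: γ = 1/√(1 − 0.960694) = 5.0439.
The clock on rocket A records proper time, so craft B measures Δt = γΔτ = 5.0439 × 68.1 = 343 s.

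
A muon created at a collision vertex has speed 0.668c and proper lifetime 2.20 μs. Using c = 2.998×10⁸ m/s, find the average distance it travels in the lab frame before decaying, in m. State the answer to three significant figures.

β² = 0.446224, so γ = 1/√0.553776 = 1.3438.
Lab-frame lifetime: Δt = γτ = 1.3438 × 2.20 μs = 2.9564 μs.
Distance: d = vΔt = 0.668 × 2.998×10⁸ m/s × 2.9564×10^-6 s = 592 m.

592 m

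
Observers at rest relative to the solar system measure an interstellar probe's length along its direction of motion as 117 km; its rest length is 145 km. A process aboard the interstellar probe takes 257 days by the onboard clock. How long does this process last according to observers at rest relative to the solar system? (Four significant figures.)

γ = L₀/L = 145/117 = 1.23932.
Δt = γΔτ = 1.23932 × 257 = 318.5 days.

318.5 days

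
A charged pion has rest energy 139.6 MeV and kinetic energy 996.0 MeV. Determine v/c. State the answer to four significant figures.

0.9924

γ = 1 + K/(mc²) = 1 + 996.0/139.6 = 8.1347.
β = √(1 − 1/γ²) = √(1 − 0.0151118) = √0.9848882 = 0.9924.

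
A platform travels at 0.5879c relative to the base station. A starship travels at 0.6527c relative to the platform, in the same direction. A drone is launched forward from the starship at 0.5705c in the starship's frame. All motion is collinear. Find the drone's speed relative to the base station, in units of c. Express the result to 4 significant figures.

Compose velocities in two stages. Stage 1 (into S'): u₁ = (0.5705+0.6527)/(1+0.5705×0.6527) = 0.89131.
Stage 2 (into S): u = (0.89131+0.5879)/(1+0.89131×0.5879) = 0.97061, so the speed is 0.9706c.

0.9706c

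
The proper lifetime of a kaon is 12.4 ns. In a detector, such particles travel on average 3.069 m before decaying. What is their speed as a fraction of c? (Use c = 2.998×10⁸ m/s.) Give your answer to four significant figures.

Lab distance = (lab lifetime)·v = γτ·βc, so βγ = d/(cτ) = 3.069/(2.998×10⁸ × 1.240×10^-8) = 0.82555.
With βγ = 0.82555: γ² = 1 + (βγ)² = 1.681533, and β = (βγ)/γ = 0.82555/1.29674 = 0.6366.

0.6366c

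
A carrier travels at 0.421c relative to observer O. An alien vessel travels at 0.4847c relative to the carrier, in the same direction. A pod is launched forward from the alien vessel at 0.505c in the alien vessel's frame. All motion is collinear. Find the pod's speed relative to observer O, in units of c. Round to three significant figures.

0.911c

First combine the pod and alien vessel (S''→S'): u₁ = (0.505 + 0.4847)/(1 + 0.505×0.4847) = 0.9897/1.2447735 = 0.79508.
Then combine with the carrier (S'→S): u = (0.79508 + 0.421)/(1 + 0.79508×0.421) = 1.21608/1.33472868 = 0.91111.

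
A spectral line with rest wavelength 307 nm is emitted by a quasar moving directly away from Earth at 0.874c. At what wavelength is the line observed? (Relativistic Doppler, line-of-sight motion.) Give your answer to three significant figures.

Relativistic Doppler for wavelength: λ_obs = λ_src · √((1+β)/(1−β)).
With β = 0.874: factor = √(1.874/0.126) = 3.8566.
λ_obs = 307 × 3.8566 = 1180 nm.

1180 nm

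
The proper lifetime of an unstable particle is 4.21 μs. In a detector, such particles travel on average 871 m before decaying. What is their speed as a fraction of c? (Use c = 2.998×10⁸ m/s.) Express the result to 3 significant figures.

d = βγcτ ⇒ βγ = d/(cτ) = 871.0 m / (1262.158 m) = 0.69009.
β = (βγ)/√(1+(βγ)²) = 0.69009/√1.476224 = 0.568.

0.568c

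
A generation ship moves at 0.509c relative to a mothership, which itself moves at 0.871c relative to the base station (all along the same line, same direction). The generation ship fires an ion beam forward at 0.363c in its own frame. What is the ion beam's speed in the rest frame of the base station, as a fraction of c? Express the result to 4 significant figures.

0.9792c

Compose velocities in two stages. Stage 1 (into S'): u₁ = (0.363+0.509)/(1+0.363×0.509) = 0.73601.
Stage 2 (into S): u = (0.73601+0.871)/(1+0.73601×0.871) = 0.97925, so the speed is 0.9792c.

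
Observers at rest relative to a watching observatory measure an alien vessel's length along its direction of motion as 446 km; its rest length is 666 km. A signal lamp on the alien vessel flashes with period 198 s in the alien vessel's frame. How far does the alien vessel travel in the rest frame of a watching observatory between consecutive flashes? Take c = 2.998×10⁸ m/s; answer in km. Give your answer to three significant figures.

6.58×10^7 km

From L = L₀/γ: γ = 666/446 = 1.49327.
β = √(1 − 1/γ²) = 0.74266. Lab-frame period = γτ = 1.49327×198 s = 295.67 s. Distance = βc × γτ = 0.74266 × 2.998×10⁸ m/s × 295.67 s = 6.5831×10^10 m = 6.58×10^7 km.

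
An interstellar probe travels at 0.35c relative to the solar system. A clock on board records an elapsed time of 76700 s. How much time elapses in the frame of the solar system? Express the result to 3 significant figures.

81900 s

With β = 0.35, γ = 1/√(1 − 0.35²) = 1/√0.8775 = 1.0675.
The onboard clock measures proper time, so the interval in the rest frame of the solar system is dilated: Δt = γ·Δτ = 1.0675 × 76700 s = 81900 s.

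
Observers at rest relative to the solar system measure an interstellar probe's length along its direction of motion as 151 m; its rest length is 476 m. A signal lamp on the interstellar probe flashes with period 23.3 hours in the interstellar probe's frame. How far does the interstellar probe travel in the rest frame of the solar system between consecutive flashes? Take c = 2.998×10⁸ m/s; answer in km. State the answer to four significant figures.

From L = L₀/γ: γ = 476/151 = 3.15232.
β = √(1 − 1/γ²) = 0.94835. Lab-frame period = γτ = 3.15232×23.3 hours = 73.449 hours. Distance = βc × γτ = 0.94835 × 2.998×10⁸ m/s × 264416.4 s = 7.5178×10^13 m = 7.518×10^10 km.

7.518×10^10 km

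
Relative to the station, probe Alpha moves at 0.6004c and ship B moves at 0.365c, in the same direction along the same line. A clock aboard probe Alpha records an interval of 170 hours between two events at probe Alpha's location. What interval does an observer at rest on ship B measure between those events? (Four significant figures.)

178.3 hours

Transform probe Alpha's velocity into ship B's frame: (0.6004 − 0.365)/(1 − 0.6004·0.365) = 0.2354/0.780854, so the relative speed is 0.30146c.
γ for this relative speed: γ = 1/√(1 − 0.0908781) = 1.0488.
The clock on probe Alpha records proper time, so ship B measures Δt = γΔτ = 1.0488 × 170 = 178.3 hours.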